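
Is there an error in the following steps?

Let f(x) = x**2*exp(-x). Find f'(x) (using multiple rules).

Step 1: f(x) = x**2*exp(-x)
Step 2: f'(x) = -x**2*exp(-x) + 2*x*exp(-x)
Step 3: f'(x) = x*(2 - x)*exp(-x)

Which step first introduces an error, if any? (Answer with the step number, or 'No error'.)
No error

All steps in this derivation are correct.
The final answer f'(x) = x*(2 - x)*exp(-x) is valid.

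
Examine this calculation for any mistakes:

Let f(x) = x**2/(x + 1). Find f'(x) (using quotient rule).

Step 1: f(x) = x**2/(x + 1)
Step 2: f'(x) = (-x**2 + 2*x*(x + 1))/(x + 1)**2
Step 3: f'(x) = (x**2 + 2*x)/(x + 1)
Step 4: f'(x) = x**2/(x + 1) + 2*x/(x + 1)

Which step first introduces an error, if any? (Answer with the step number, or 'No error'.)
Step 3

Step 3 is incorrect due to a wrong exponent.
The step shows: (x**2 + 2*x)/(x + 1)
The correct value should be: (x**2 + 2*x)/(x + 1)**2

Explanation: The exponent -2 on x + 1 was incorrectly written as -1: the term (x**2 + 2*x)/(x + 1)**2 was incorrectly written as (x**2 + 2*x)/(x + 1)
The later steps are derived from this incorrect expression, so the error originates in Step 3.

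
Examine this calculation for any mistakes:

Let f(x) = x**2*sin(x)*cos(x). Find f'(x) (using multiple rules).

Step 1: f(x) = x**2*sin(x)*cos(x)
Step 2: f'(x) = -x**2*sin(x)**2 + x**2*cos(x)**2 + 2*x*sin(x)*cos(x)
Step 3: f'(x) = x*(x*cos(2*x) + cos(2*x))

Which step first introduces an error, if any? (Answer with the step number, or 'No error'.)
Step 3

Step 3 is incorrect due to a wrong trig function.
The step shows: x*(x*cos(2*x) + cos(2*x))
The correct value should be: x*(x*cos(2*x) + sin(2*x))

Explanation: sin(2*x) was incorrectly written as cos(2*x): the term x*(x*cos(2*x) + sin(2*x)) was incorrectly written as x*(x*cos(2*x) + cos(2*x))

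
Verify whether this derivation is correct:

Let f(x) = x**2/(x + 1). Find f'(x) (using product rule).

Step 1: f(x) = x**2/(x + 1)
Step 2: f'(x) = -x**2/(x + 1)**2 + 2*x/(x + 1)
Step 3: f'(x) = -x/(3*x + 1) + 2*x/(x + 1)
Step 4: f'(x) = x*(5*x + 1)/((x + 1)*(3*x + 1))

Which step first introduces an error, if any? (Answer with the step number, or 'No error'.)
Step 3

Step 3 is incorrect due to a wrong exponent.
The step shows: -x/(3*x + 1) + 2*x/(x + 1)
The correct value should be: -x**2/(x**2 + 2*x + 1) + 2*x/(x + 1)

Explanation: The exponent 2 on x was incorrectly written as 1: the term -x**2/(x**2 + 2*x + 1) was incorrectly written as -x/(3*x + 1)
The later steps are derived from this incorrect expression, so the error originates in Step 3.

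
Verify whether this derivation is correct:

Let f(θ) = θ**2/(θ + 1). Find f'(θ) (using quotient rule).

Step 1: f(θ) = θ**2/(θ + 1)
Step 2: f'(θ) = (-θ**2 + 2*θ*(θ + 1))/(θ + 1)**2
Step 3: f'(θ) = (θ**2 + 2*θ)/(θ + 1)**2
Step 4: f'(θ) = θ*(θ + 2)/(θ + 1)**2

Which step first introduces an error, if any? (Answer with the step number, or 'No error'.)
No error

All steps in this derivation are correct.
The final answer f'(θ) = θ*(θ + 2)/(θ + 1)**2 is valid.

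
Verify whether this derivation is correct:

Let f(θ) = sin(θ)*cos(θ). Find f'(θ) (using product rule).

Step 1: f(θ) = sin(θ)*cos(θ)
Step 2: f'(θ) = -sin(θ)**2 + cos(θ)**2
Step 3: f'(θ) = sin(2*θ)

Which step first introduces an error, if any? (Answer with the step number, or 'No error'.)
Step 3

Step 3 is incorrect due to a wrong trig function.
The step shows: sin(2*θ)
The correct value should be: cos(2*θ)

Explanation: cos(2*θ) was incorrectly written as sin(2*θ): the term cos(2*θ) was incorrectly written as sin(2*θ)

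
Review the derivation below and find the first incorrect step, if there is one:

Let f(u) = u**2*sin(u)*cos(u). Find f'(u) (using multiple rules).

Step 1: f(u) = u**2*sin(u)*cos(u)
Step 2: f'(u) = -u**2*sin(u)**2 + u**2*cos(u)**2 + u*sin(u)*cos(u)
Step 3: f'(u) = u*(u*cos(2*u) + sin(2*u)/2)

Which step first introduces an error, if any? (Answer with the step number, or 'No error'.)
Step 2

Step 2 is incorrect due to a wrong coefficient.
The step shows: -u**2*sin(u)**2 + u**2*cos(u)**2 + u*sin(u)*cos(u)
The correct value should be: -u**2*sin(u)**2 + u**2*cos(u)**2 + 2*u*sin(u)*cos(u)

Explanation: The coefficient 2 was incorrectly written as 1: the term 2*u*sin(u)*cos(u) was incorrectly written as u*sin(u)*cos(u)
The later steps are derived from this incorrect expression, so the error originates in Step 2.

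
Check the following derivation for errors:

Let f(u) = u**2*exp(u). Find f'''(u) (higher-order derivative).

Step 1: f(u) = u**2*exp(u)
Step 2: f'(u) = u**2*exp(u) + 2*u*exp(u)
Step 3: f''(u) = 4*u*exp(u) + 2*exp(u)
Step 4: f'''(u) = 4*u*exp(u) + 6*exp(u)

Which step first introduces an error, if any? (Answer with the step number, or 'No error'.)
Step 3

Step 3 is incorrect due to a dropped term.
The step shows: 4*u*exp(u) + 2*exp(u)
The correct value should be: u**2*exp(u) + 4*u*exp(u) + 2*exp(u)

Explanation: A term was dropped: the term u**2*exp(u) was incorrectly omitted
The later steps are derived from this incorrect expression, so the error originates in Step 3.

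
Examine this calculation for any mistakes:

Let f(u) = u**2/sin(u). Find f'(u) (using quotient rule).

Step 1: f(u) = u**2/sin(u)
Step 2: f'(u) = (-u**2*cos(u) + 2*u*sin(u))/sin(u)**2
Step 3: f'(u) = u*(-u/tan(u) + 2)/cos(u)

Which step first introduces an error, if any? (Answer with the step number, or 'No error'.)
Step 3

Step 3 is incorrect due to a wrong trig function.
The step shows: u*(-u/tan(u) + 2)/cos(u)
The correct value should be: u*(-u/tan(u) + 2)/sin(u)

Explanation: sin(u) was incorrectly written as cos(u): the term u*(-u/tan(u) + 2)/sin(u) was incorrectly written as u*(-u/tan(u) + 2)/cos(u)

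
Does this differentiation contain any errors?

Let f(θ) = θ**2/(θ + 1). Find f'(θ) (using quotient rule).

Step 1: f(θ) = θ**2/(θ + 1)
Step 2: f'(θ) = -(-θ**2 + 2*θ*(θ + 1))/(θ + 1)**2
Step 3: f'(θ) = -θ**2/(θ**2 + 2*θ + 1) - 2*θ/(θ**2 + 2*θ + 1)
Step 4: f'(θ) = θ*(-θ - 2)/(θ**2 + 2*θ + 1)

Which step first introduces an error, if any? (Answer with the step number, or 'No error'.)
Step 2

Step 2 is incorrect due to a sign flip.
The step shows: -(-θ**2 + 2*θ*(θ + 1))/(θ + 1)**2
The correct value should be: (-θ**2 + 2*θ*(θ + 1))/(θ + 1)**2

Explanation: The sign of the whole expression was flipped: the term (-θ**2 + 2*θ*(θ + 1))/(θ + 1)**2 was incorrectly written as -(-θ**2 + 2*θ*(θ + 1))/(θ + 1)**2
The later steps are derived from this incorrect expression, so the error originates in Step 2.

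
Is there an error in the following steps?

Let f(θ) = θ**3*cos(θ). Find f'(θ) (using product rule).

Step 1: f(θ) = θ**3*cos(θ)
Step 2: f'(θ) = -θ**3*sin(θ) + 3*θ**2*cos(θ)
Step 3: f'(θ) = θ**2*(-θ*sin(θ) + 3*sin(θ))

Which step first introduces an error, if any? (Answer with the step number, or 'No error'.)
Step 3

Step 3 is incorrect due to a wrong trig function.
The step shows: θ**2*(-θ*sin(θ) + 3*sin(θ))
The correct value should be: θ**2*(-θ*sin(θ) + 3*cos(θ))

Explanation: cos(θ) was incorrectly written as sin(θ): the term θ**2*(-θ*sin(θ) + 3*cos(θ)) was incorrectly written as θ**2*(-θ*sin(θ) + 3*sin(θ))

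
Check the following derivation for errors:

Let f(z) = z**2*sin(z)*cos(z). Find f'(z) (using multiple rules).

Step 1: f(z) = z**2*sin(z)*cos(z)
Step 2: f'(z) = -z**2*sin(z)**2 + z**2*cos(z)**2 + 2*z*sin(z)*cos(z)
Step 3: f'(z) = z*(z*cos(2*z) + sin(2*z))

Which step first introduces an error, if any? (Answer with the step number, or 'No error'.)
No error

All steps in this derivation are correct.
The final answer f'(z) = z*(z*cos(2*z) + sin(2*z)) is valid.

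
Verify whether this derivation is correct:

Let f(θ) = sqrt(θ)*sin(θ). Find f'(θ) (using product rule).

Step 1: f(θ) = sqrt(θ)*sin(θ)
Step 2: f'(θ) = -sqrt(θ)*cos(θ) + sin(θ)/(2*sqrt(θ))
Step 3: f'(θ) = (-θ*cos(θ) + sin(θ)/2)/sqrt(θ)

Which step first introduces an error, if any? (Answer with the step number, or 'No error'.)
Step 2

Step 2 is incorrect due to a sign flip.
The step shows: -sqrt(θ)*cos(θ) + sin(θ)/(2*sqrt(θ))
The correct value should be: sqrt(θ)*cos(θ) + sin(θ)/(2*sqrt(θ))

Explanation: The sign of one term was flipped: the term sqrt(θ)*cos(θ) was incorrectly written as -sqrt(θ)*cos(θ)
The later steps are derived from this incorrect expression, so the error originates in Step 2.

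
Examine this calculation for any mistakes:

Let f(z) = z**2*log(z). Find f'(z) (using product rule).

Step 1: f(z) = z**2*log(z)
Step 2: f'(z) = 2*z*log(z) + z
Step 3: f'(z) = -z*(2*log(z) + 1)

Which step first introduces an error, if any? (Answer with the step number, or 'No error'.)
Step 3

Step 3 is incorrect due to a sign flip.
The step shows: -z*(2*log(z) + 1)
The correct value should be: z*(2*log(z) + 1)

Explanation: The sign of the whole expression was flipped: the term z*(2*log(z) + 1) was incorrectly written as -z*(2*log(z) + 1)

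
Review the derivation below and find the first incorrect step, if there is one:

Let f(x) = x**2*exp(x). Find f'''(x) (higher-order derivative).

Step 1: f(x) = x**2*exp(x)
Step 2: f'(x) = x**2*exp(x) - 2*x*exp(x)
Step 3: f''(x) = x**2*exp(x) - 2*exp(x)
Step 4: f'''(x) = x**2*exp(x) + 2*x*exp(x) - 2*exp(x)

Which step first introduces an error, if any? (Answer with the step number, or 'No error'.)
Step 2

Step 2 is incorrect due to a sign flip.
The step shows: x**2*exp(x) - 2*x*exp(x)
The correct value should be: x**2*exp(x) + 2*x*exp(x)

Explanation: The sign of one term was flipped: the term 2*x*exp(x) was incorrectly written as -2*x*exp(x)
The later steps are derived from this incorrect expression, so the error originates in Step 2.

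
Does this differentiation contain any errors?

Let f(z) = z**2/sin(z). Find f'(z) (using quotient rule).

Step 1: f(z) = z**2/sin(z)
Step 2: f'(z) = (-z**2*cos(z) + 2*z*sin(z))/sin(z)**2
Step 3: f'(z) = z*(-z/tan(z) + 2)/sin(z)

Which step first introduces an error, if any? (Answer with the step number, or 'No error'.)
No error

All steps in this derivation are correct.
The final answer f'(z) = z*(-z/tan(z) + 2)/sin(z) is valid.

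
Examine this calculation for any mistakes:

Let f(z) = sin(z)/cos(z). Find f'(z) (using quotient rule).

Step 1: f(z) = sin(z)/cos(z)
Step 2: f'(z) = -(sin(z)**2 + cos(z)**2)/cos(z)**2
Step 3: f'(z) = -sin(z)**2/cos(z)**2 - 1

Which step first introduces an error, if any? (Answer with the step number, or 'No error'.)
Step 2

Step 2 is incorrect due to a sign flip.
The step shows: -(sin(z)**2 + cos(z)**2)/cos(z)**2
The correct value should be: (sin(z)**2 + cos(z)**2)/cos(z)**2

Explanation: The sign of the whole expression was flipped: the term (sin(z)**2 + cos(z)**2)/cos(z)**2 was incorrectly written as -(sin(z)**2 + cos(z)**2)/cos(z)**2
The later steps are derived from this incorrect expression, so the error originates in Step 2.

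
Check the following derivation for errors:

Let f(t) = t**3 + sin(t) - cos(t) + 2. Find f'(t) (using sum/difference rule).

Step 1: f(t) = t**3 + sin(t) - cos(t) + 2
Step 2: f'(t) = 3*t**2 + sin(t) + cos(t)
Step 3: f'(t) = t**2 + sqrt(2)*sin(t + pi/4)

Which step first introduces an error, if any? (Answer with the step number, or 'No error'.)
Step 3

Step 3 is incorrect due to a wrong coefficient.
The step shows: t**2 + sqrt(2)*sin(t + pi/4)
The correct value should be: 3*t**2 + sqrt(2)*sin(t + pi/4)

Explanation: The coefficient 3 was incorrectly written as 1: the term 3*t**2 was incorrectly written as t**2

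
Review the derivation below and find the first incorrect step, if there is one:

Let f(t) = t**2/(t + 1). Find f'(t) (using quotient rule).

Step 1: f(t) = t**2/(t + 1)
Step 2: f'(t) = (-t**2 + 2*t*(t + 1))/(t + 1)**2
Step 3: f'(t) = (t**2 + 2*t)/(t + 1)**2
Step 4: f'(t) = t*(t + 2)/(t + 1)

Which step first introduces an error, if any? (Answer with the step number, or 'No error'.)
Step 4

Step 4 is incorrect due to a wrong exponent.
The step shows: t*(t + 2)/(t + 1)
The correct value should be: t*(t + 2)/(t + 1)**2

Explanation: The exponent -2 on t + 1 was incorrectly written as -1: the term t*(t + 2)/(t + 1)**2 was incorrectly written as t*(t + 2)/(t + 1)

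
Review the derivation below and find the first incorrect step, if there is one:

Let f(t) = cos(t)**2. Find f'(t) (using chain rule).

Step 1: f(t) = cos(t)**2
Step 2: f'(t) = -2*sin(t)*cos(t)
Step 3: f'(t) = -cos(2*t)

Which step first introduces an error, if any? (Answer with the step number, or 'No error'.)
Step 3

Step 3 is incorrect due to a wrong trig function.
The step shows: -cos(2*t)
The correct value should be: -sin(2*t)

Explanation: sin(2*t) was incorrectly written as cos(2*t): the term -sin(2*t) was incorrectly written as -cos(2*t)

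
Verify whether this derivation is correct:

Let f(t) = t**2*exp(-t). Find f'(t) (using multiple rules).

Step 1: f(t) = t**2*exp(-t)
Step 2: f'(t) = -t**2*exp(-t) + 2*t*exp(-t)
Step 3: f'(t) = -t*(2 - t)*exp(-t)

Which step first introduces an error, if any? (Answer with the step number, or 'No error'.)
Step 3

Step 3 is incorrect due to a sign flip.
The step shows: -t*(2 - t)*exp(-t)
The correct value should be: t*(2 - t)*exp(-t)

Explanation: The sign of the whole expression was flipped: the term t*(2 - t)*exp(-t) was incorrectly written as -t*(2 - t)*exp(-t)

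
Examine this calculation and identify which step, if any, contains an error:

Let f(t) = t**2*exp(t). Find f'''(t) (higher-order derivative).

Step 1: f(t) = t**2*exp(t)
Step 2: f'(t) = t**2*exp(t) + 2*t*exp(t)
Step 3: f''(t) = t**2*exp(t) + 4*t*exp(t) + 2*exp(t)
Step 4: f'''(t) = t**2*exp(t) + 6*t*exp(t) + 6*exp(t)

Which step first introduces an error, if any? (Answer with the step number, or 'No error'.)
No error

All steps in this derivation are correct.
The final answer f'''(t) = t**2*exp(t) + 6*t*exp(t) + 6*exp(t) is valid.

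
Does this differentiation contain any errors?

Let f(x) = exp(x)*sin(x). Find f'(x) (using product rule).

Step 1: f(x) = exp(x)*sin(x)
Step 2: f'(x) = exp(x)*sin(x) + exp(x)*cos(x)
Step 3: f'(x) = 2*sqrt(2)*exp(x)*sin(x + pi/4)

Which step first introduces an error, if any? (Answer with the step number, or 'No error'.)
Step 3

Step 3 is incorrect due to a wrong exponent.
The step shows: 2*sqrt(2)*exp(x)*sin(x + pi/4)
The correct value should be: sqrt(2)*exp(x)*sin(x + pi/4)

Explanation: The exponent 1/2 on 2 was incorrectly written as 3/2: the term sqrt(2)*exp(x)*sin(x + pi/4) was incorrectly written as 2*sqrt(2)*exp(x)*sin(x + pi/4)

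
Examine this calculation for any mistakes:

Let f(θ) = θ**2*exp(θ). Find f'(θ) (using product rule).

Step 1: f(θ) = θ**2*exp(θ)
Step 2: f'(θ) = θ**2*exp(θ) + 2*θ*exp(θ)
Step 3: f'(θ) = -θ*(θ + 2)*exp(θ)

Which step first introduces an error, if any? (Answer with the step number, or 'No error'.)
Step 3

Step 3 is incorrect due to a sign flip.
The step shows: -θ*(θ + 2)*exp(θ)
The correct value should be: θ*(θ + 2)*exp(θ)

Explanation: The sign of the whole expression was flipped: the term θ*(θ + 2)*exp(θ) was incorrectly written as -θ*(θ + 2)*exp(θ)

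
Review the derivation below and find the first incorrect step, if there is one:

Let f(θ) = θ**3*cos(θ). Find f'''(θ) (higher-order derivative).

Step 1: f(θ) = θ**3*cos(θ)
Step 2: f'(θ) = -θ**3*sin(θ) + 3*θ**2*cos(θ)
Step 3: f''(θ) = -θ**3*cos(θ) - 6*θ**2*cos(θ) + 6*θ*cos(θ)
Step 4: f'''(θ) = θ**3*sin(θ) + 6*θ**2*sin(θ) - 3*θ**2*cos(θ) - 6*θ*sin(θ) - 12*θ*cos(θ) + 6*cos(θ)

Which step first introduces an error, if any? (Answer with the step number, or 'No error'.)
Step 3

Step 3 is incorrect due to a wrong trig function.
The step shows: -θ**3*cos(θ) - 6*θ**2*cos(θ) + 6*θ*cos(θ)
The correct value should be: -θ**3*cos(θ) - 6*θ**2*sin(θ) + 6*θ*cos(θ)

Explanation: sin(θ) was incorrectly written as cos(θ): the term -6*θ**2*sin(θ) was incorrectly written as -6*θ**2*cos(θ)
The later steps are derived from this incorrect expression, so the error originates in Step 3.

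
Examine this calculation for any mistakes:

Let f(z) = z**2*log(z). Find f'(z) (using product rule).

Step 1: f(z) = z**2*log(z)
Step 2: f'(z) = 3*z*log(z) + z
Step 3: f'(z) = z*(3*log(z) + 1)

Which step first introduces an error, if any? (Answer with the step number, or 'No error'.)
Step 2

Step 2 is incorrect due to a wrong coefficient.
The step shows: 3*z*log(z) + z
The correct value should be: 2*z*log(z) + z

Explanation: The coefficient 2 was incorrectly written as 3: the term 2*z*log(z) was incorrectly written as 3*z*log(z)
The later steps are derived from this incorrect expression, so the error originates in Step 2.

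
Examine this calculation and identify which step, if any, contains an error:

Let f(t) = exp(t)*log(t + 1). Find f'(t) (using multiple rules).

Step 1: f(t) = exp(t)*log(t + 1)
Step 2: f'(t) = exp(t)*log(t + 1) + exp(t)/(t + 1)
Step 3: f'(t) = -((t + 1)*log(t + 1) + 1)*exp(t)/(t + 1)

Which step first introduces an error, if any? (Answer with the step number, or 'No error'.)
Step 3

Step 3 is incorrect due to a sign flip.
The step shows: -((t + 1)*log(t + 1) + 1)*exp(t)/(t + 1)
The correct value should be: ((t + 1)*log(t + 1) + 1)*exp(t)/(t + 1)

Explanation: The sign of the whole expression was flipped: the term ((t + 1)*log(t + 1) + 1)*exp(t)/(t + 1) was incorrectly written as -((t + 1)*log(t + 1) + 1)*exp(t)/(t + 1)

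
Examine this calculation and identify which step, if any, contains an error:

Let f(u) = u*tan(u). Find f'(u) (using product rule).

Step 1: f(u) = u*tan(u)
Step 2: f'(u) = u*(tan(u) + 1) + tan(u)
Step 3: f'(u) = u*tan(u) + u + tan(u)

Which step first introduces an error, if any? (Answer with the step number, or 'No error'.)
Step 2

Step 2 is incorrect due to a wrong exponent.
The step shows: u*(tan(u) + 1) + tan(u)
The correct value should be: u*(tan(u)**2 + 1) + tan(u)

Explanation: The exponent 2 on tan(u) was incorrectly written as 1: the term u*(tan(u)**2 + 1) was incorrectly written as u*(tan(u) + 1)
The later steps are derived from this incorrect expression, so the error originates in Step 2.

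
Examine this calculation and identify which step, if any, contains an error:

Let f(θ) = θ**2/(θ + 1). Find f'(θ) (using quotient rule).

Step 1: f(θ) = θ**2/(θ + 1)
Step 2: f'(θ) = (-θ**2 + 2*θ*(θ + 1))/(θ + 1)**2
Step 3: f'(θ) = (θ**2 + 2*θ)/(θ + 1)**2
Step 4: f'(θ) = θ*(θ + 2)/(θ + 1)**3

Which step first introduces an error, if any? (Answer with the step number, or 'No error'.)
Step 4

Step 4 is incorrect due to a wrong exponent.
The step shows: θ*(θ + 2)/(θ + 1)**3
The correct value should be: θ*(θ + 2)/(θ + 1)**2

Explanation: The exponent -2 on θ + 1 was incorrectly written as -3: the term θ*(θ + 2)/(θ + 1)**2 was incorrectly written as θ*(θ + 2)/(θ + 1)**3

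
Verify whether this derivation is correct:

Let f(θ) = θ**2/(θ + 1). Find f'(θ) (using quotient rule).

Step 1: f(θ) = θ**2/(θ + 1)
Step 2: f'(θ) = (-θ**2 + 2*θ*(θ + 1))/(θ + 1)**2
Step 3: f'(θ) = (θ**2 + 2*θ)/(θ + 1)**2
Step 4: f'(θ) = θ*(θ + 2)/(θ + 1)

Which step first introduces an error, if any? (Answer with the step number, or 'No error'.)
Step 4

Step 4 is incorrect due to a wrong exponent.
The step shows: θ*(θ + 2)/(θ + 1)
The correct value should be: θ*(θ + 2)/(θ + 1)**2

Explanation: The exponent -2 on θ + 1 was incorrectly written as -1: the term θ*(θ + 2)/(θ + 1)**2 was incorrectly written as θ*(θ + 2)/(θ + 1)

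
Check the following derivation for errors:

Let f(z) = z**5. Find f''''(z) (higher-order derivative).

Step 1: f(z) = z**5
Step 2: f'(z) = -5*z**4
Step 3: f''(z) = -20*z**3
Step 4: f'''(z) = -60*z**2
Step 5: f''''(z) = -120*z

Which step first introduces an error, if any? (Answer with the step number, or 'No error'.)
Step 2

Step 2 is incorrect due to a sign flip.
The step shows: -5*z**4
The correct value should be: 5*z**4

Explanation: The sign of the whole expression was flipped: the term 5*z**4 was incorrectly written as -5*z**4
The later steps are derived from this incorrect expression, so the error originates in Step 2.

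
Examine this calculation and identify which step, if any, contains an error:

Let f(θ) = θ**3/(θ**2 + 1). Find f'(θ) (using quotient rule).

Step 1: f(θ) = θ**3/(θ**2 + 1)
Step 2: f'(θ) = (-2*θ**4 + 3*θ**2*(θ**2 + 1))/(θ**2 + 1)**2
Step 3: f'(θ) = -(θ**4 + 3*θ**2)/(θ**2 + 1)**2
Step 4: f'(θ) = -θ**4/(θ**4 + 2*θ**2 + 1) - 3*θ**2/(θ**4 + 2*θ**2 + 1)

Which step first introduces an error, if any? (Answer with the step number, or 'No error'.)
Step 3

Step 3 is incorrect due to a sign flip.
The step shows: -(θ**4 + 3*θ**2)/(θ**2 + 1)**2
The correct value should be: (θ**4 + 3*θ**2)/(θ**2 + 1)**2

Explanation: The sign of the whole expression was flipped: the term (θ**4 + 3*θ**2)/(θ**2 + 1)**2 was incorrectly written as -(θ**4 + 3*θ**2)/(θ**2 + 1)**2
The later steps are derived from this incorrect expression, so the error originates in Step 3.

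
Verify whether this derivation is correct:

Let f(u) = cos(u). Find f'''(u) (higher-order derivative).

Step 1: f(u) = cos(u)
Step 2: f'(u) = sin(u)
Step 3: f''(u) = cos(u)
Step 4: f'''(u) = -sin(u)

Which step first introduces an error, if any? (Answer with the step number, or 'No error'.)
Step 2

Step 2 is incorrect due to a sign flip.
The step shows: sin(u)
The correct value should be: -sin(u)

Explanation: The sign of the whole expression was flipped: the term -sin(u) was incorrectly written as sin(u)
The later steps are derived from this incorrect expression, so the error originates in Step 2.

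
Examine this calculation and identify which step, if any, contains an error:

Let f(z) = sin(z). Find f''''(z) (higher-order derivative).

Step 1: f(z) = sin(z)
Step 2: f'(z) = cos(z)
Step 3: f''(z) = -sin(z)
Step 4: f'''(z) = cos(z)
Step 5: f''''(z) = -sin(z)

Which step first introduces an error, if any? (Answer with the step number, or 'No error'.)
Step 4

Step 4 is incorrect due to a sign flip.
The step shows: cos(z)
The correct value should be: -cos(z)

Explanation: The sign of the whole expression was flipped: the term -cos(z) was incorrectly written as cos(z)
The later steps are derived from this incorrect expression, so the error originates in Step 4.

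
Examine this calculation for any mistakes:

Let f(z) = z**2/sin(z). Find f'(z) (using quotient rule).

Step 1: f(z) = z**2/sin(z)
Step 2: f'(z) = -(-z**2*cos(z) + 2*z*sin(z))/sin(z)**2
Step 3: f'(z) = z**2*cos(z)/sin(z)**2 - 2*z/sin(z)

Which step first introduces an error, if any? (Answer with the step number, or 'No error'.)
Step 2

Step 2 is incorrect due to a sign flip.
The step shows: -(-z**2*cos(z) + 2*z*sin(z))/sin(z)**2
The correct value should be: (-z**2*cos(z) + 2*z*sin(z))/sin(z)**2

Explanation: The sign of the whole expression was flipped: the term (-z**2*cos(z) + 2*z*sin(z))/sin(z)**2 was incorrectly written as -(-z**2*cos(z) + 2*z*sin(z))/sin(z)**2
The later steps are derived from this incorrect expression, so the error originates in Step 2.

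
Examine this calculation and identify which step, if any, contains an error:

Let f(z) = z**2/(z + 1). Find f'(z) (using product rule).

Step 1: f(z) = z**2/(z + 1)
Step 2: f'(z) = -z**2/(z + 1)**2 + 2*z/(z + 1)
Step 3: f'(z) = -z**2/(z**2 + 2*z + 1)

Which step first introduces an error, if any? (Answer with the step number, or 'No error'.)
Step 3

Step 3 is incorrect due to a dropped term.
The step shows: -z**2/(z**2 + 2*z + 1)
The correct value should be: -z**2/(z**2 + 2*z + 1) + 2*z/(z + 1)

Explanation: A term was dropped: the term 2*z/(z + 1) was incorrectly omitted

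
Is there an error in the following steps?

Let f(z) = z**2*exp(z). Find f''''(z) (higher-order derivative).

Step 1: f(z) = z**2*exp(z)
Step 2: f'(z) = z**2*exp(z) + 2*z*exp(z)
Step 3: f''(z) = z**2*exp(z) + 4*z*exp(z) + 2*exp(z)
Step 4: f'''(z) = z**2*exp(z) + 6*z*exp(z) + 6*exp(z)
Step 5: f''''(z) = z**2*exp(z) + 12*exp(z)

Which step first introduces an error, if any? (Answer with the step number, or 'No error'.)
Step 5

Step 5 is incorrect due to a dropped term.
The step shows: z**2*exp(z) + 12*exp(z)
The correct value should be: z**2*exp(z) + 8*z*exp(z) + 12*exp(z)

Explanation: A term was dropped: the term 8*z*exp(z) was incorrectly omitted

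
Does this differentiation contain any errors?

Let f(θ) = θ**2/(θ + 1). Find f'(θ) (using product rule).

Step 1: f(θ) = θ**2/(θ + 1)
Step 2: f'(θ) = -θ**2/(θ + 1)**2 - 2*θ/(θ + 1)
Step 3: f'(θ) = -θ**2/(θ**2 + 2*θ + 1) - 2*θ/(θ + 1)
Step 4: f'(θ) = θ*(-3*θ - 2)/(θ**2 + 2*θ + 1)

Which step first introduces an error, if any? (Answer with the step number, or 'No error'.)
Step 2

Step 2 is incorrect due to a sign flip.
The step shows: -θ**2/(θ + 1)**2 - 2*θ/(θ + 1)
The correct value should be: -θ**2/(θ + 1)**2 + 2*θ/(θ + 1)

Explanation: The sign of one term was flipped: the term 2*θ/(θ + 1) was incorrectly written as -2*θ/(θ + 1)
The later steps are derived from this incorrect expression, so the error originates in Step 2.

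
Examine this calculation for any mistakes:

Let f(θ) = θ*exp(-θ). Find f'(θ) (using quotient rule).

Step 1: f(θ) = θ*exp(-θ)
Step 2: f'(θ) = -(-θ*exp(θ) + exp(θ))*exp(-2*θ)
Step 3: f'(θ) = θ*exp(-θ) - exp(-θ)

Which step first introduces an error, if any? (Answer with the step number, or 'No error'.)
Step 2

Step 2 is incorrect due to a sign flip.
The step shows: -(-θ*exp(θ) + exp(θ))*exp(-2*θ)
The correct value should be: (-θ*exp(θ) + exp(θ))*exp(-2*θ)

Explanation: The sign of the whole expression was flipped: the term (-θ*exp(θ) + exp(θ))*exp(-2*θ) was incorrectly written as -(-θ*exp(θ) + exp(θ))*exp(-2*θ)
The later steps are derived from this incorrect expression, so the error originates in Step 2.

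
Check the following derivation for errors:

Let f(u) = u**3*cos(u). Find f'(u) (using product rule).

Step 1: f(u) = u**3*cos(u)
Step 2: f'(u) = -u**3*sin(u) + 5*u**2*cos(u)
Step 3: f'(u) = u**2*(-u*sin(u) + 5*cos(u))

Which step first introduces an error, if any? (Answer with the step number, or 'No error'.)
Step 2

Step 2 is incorrect due to a wrong coefficient.
The step shows: -u**3*sin(u) + 5*u**2*cos(u)
The correct value should be: -u**3*sin(u) + 3*u**2*cos(u)

Explanation: The coefficient 3 was incorrectly written as 5: the term 3*u**2*cos(u) was incorrectly written as 5*u**2*cos(u)
The later steps are derived from this incorrect expression, so the error originates in Step 2.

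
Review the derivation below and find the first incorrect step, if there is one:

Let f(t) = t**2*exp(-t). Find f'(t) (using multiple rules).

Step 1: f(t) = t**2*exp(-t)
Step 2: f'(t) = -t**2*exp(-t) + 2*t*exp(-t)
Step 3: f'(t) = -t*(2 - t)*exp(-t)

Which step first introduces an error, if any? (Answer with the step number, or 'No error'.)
Step 3

Step 3 is incorrect due to a sign flip.
The step shows: -t*(2 - t)*exp(-t)
The correct value should be: t*(2 - t)*exp(-t)

Explanation: The sign of the whole expression was flipped: the term t*(2 - t)*exp(-t) was incorrectly written as -t*(2 - t)*exp(-t)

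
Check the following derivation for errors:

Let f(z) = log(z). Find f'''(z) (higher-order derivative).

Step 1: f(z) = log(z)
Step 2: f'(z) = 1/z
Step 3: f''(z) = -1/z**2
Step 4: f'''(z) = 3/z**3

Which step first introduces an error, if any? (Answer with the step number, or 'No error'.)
Step 4

Step 4 is incorrect due to a wrong coefficient.
The step shows: 3/z**3
The correct value should be: 2/z**3

Explanation: The coefficient 2 was incorrectly written as 3: the term 2/z**3 was incorrectly written as 3/z**3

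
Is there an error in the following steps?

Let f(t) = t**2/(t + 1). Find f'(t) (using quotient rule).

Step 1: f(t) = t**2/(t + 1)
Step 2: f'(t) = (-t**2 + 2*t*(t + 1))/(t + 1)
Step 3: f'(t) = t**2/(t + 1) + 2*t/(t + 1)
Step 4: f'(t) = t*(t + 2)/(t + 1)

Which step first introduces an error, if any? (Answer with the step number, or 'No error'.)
Step 2

Step 2 is incorrect due to a wrong exponent.
The step shows: (-t**2 + 2*t*(t + 1))/(t + 1)
The correct value should be: (-t**2 + 2*t*(t + 1))/(t + 1)**2

Explanation: The exponent -2 on t + 1 was incorrectly written as -1: the term (-t**2 + 2*t*(t + 1))/(t + 1)**2 was incorrectly written as (-t**2 + 2*t*(t + 1))/(t + 1)
The later steps are derived from this incorrect expression, so the error originates in Step 2.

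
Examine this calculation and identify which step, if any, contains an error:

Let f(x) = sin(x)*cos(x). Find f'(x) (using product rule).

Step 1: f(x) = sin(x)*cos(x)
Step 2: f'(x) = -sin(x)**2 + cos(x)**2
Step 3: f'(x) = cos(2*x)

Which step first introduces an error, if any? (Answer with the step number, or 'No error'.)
No error

All steps in this derivation are correct.
The final answer f'(x) = cos(2*x) is valid.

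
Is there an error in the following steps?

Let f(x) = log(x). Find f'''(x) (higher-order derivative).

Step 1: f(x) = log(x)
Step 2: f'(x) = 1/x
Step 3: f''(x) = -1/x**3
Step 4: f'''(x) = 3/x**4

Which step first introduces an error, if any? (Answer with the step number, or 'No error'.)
Step 3

Step 3 is incorrect due to a wrong exponent.
The step shows: -1/x**3
The correct value should be: -1/x**2

Explanation: The exponent -2 on x was incorrectly written as -3: the term -1/x**2 was incorrectly written as -1/x**3
The later steps are derived from this incorrect expression, so the error originates in Step 3.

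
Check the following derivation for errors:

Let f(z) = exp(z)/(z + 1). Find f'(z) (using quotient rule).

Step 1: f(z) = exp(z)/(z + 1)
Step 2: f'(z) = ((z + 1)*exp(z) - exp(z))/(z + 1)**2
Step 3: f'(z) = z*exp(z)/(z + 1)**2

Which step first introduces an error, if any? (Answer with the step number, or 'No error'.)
No error

All steps in this derivation are correct.
The final answer f'(z) = z*exp(z)/(z + 1)**2 is valid.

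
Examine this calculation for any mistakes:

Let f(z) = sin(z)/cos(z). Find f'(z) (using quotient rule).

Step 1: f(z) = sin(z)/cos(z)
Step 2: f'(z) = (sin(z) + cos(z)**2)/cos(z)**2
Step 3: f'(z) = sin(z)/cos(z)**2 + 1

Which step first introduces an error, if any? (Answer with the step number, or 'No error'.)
Step 2

Step 2 is incorrect due to a wrong exponent.
The step shows: (sin(z) + cos(z)**2)/cos(z)**2
The correct value should be: (sin(z)**2 + cos(z)**2)/cos(z)**2

Explanation: The exponent 2 on sin(z) was incorrectly written as 1: the term (sin(z)**2 + cos(z)**2)/cos(z)**2 was incorrectly written as (sin(z) + cos(z)**2)/cos(z)**2
The later steps are derived from this incorrect expression, so the error originates in Step 2.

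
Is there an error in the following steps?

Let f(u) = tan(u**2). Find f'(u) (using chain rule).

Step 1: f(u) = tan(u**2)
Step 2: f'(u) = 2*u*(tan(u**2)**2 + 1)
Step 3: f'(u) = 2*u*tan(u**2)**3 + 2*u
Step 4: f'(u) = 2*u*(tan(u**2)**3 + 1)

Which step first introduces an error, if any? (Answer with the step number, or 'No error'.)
Step 3

Step 3 is incorrect due to a wrong exponent.
The step shows: 2*u*tan(u**2)**3 + 2*u
The correct value should be: 2*u*tan(u**2)**2 + 2*u

Explanation: The exponent 2 on tan(u**2) was incorrectly written as 3: the term 2*u*tan(u**2)**2 was incorrectly written as 2*u*tan(u**2)**3
The later steps are derived from this incorrect expression, so the error originates in Step 3.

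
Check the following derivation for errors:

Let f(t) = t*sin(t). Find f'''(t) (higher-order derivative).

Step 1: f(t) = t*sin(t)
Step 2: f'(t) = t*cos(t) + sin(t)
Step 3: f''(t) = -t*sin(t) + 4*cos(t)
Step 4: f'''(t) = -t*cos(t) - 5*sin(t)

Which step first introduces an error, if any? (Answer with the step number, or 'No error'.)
Step 3

Step 3 is incorrect due to a wrong coefficient.
The step shows: -t*sin(t) + 4*cos(t)
The correct value should be: -t*sin(t) + 2*cos(t)

Explanation: The coefficient 2 was incorrectly written as 4: the term 2*cos(t) was incorrectly written as 4*cos(t)
The later steps are derived from this incorrect expression, so the error originates in Step 3.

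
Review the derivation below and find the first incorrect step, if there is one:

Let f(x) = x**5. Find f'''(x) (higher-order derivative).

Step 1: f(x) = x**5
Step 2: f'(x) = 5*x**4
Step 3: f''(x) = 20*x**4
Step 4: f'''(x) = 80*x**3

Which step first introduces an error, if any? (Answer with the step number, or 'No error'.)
Step 3

Step 3 is incorrect due to a wrong exponent.
The step shows: 20*x**4
The correct value should be: 20*x**3

Explanation: The exponent 3 on x was incorrectly written as 4: the term 20*x**3 was incorrectly written as 20*x**4
The later steps are derived from this incorrect expression, so the error originates in Step 3.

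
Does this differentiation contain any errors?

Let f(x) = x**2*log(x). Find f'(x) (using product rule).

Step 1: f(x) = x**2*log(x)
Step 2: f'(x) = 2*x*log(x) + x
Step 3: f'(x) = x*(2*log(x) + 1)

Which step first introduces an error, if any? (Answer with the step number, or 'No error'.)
No error

All steps in this derivation are correct.
The final answer f'(x) = x*(2*log(x) + 1) is valid.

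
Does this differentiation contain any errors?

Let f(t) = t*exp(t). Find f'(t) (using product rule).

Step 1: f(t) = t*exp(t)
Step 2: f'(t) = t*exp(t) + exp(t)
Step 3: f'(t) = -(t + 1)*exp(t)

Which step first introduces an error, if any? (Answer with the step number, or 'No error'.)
Step 3

Step 3 is incorrect due to a sign flip.
The step shows: -(t + 1)*exp(t)
The correct value should be: (t + 1)*exp(t)

Explanation: The sign of the whole expression was flipped: the term (t + 1)*exp(t) was incorrectly written as -(t + 1)*exp(t)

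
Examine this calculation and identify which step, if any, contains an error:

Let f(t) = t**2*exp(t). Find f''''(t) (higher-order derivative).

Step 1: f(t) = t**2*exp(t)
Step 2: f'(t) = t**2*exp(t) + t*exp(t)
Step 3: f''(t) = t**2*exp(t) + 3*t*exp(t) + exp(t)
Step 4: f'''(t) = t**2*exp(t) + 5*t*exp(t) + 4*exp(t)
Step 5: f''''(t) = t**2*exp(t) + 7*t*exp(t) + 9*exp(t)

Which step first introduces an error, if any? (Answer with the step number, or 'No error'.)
Step 2

Step 2 is incorrect due to a wrong coefficient.
The step shows: t**2*exp(t) + t*exp(t)
The correct value should be: t**2*exp(t) + 2*t*exp(t)

Explanation: The coefficient 2 was incorrectly written as 1: the term 2*t*exp(t) was incorrectly written as t*exp(t)
The later steps are derived from this incorrect expression, so the error originates in Step 2.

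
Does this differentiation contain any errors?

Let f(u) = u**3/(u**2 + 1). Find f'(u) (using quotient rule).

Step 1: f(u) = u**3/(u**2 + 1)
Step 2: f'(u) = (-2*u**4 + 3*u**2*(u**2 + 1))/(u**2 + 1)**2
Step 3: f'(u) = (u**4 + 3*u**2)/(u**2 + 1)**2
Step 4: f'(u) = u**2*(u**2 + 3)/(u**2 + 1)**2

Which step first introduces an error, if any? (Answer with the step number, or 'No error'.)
No error

All steps in this derivation are correct.
The final answer f'(u) = u**2*(u**2 + 3)/(u**2 + 1)**2 is valid.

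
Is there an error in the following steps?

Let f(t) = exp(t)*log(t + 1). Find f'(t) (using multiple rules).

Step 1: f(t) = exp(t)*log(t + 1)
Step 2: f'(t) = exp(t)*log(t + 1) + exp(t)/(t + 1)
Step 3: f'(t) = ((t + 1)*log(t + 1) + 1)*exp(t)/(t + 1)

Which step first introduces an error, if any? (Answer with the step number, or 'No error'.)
No error

All steps in this derivation are correct.
The final answer f'(t) = ((t + 1)*log(t + 1) + 1)*exp(t)/(t + 1) is valid.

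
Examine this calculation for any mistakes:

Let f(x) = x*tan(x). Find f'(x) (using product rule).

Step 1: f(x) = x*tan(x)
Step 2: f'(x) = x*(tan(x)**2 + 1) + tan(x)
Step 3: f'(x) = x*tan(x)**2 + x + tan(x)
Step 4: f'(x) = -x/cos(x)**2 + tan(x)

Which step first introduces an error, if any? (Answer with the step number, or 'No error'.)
Step 4

Step 4 is incorrect due to a sign flip.
The step shows: -x/cos(x)**2 + tan(x)
The correct value should be: x/cos(x)**2 + tan(x)

Explanation: The sign of one term was flipped: the term x/cos(x)**2 was incorrectly written as -x/cos(x)**2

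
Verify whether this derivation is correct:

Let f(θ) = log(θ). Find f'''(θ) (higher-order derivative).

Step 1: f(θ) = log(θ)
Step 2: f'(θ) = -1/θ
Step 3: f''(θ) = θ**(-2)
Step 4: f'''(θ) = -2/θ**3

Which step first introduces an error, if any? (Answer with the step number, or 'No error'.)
Step 2

Step 2 is incorrect due to a sign flip.
The step shows: -1/θ
The correct value should be: 1/θ

Explanation: The sign of the whole expression was flipped: the term 1/θ was incorrectly written as -1/θ
The later steps are derived from this incorrect expression, so the error originates in Step 2.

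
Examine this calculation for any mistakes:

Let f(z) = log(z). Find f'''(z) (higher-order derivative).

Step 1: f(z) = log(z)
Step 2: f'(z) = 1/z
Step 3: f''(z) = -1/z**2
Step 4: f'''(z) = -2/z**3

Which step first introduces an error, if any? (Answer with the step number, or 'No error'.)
Step 4

Step 4 is incorrect due to a sign flip.
The step shows: -2/z**3
The correct value should be: 2/z**3

Explanation: The sign of the whole expression was flipped: the term 2/z**3 was incorrectly written as -2/z**3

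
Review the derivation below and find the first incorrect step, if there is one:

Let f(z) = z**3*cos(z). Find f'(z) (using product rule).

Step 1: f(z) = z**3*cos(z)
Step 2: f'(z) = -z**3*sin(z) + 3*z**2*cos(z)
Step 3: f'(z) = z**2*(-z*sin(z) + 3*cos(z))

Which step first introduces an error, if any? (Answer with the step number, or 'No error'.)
No error

All steps in this derivation are correct.
The final answer f'(z) = z**2*(-z*sin(z) + 3*cos(z)) is valid.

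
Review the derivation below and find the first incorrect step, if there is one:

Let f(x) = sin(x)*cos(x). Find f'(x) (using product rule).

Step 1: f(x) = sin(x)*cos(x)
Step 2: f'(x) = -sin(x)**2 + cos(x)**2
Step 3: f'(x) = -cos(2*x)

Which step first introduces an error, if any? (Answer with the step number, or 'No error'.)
Step 3

Step 3 is incorrect due to a sign flip.
The step shows: -cos(2*x)
The correct value should be: cos(2*x)

Explanation: The sign of the whole expression was flipped: the term cos(2*x) was incorrectly written as -cos(2*x)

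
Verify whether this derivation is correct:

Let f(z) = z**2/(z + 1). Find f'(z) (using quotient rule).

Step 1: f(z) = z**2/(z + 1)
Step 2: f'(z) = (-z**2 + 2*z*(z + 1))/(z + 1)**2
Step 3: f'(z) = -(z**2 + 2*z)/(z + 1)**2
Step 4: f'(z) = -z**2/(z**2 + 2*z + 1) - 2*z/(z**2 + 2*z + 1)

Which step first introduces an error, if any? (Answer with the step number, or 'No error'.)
Step 3

Step 3 is incorrect due to a sign flip.
The step shows: -(z**2 + 2*z)/(z + 1)**2
The correct value should be: (z**2 + 2*z)/(z + 1)**2

Explanation: The sign of the whole expression was flipped: the term (z**2 + 2*z)/(z + 1)**2 was incorrectly written as -(z**2 + 2*z)/(z + 1)**2
The later steps are derived from this incorrect expression, so the error originates in Step 3.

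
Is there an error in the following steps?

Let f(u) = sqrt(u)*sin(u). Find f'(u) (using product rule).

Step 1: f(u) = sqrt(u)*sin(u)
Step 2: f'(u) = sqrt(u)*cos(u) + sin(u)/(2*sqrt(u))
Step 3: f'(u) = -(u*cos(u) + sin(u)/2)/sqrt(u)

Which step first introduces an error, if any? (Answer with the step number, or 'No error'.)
Step 3

Step 3 is incorrect due to a sign flip.
The step shows: -(u*cos(u) + sin(u)/2)/sqrt(u)
The correct value should be: (u*cos(u) + sin(u)/2)/sqrt(u)

Explanation: The sign of the whole expression was flipped: the term (u*cos(u) + sin(u)/2)/sqrt(u) was incorrectly written as -(u*cos(u) + sin(u)/2)/sqrt(u)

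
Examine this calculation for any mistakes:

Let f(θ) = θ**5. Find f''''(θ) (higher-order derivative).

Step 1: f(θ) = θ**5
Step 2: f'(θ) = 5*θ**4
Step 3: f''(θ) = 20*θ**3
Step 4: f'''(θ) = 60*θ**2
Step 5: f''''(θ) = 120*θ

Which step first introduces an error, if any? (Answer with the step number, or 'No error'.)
No error

All steps in this derivation are correct.
The final answer f''''(θ) = 120*θ is valid.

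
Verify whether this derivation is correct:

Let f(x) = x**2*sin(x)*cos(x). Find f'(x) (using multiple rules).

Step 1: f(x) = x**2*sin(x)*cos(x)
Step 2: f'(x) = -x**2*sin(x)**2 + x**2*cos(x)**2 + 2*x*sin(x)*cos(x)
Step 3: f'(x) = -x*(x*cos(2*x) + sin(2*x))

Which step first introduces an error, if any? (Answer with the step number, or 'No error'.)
Step 3

Step 3 is incorrect due to a sign flip.
The step shows: -x*(x*cos(2*x) + sin(2*x))
The correct value should be: x*(x*cos(2*x) + sin(2*x))

Explanation: The sign of the whole expression was flipped: the term x*(x*cos(2*x) + sin(2*x)) was incorrectly written as -x*(x*cos(2*x) + sin(2*x))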